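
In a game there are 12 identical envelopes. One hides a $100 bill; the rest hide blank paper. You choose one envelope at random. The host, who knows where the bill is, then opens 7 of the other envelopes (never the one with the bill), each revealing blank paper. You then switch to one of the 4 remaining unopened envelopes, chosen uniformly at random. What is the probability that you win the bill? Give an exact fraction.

Your original envelope holds the bill with probability 1/12, so the other 11 collectively hold it with probability 11/12.
The host can always find 7 empty envelopes to open, so the reveals don't change that 11/12; it is now spread over the 4 remaining unopened envelopes.
P(win by switching) = (11/12) · (1/4) = 11/48.

11/48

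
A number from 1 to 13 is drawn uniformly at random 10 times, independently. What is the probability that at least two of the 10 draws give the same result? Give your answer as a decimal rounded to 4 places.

P(all 10 different) = 13/13 · 12/13 · ··· · 4/13 ≈ 0.0075.
P(at least two equal) = 1 − 0.0075 = 0.9925.

0.9925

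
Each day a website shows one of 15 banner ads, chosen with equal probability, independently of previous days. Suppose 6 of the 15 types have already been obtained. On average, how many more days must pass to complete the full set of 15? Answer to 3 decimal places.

Starting from 6 distinct types, each trial gives a new one with probability (15−i)/15 when i types are held, so the wait for the next new type is 15/(15−i).
E = 15/9 + 15/8 + 15/7 + 15/6 + 15/5 + 15/4 + 15/3 + 15/2 + 15/1 = 7129/168 ≈ 42.435.

42.435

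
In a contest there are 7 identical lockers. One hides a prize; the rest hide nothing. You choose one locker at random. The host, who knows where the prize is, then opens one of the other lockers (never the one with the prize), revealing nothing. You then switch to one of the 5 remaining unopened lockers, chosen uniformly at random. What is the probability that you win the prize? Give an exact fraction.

6/35

Your original locker holds the prize with probability 1/7, so the other 6 collectively hold it with probability 6/7.
The host can always find an empty locker to open, so this doesn't change that 6/7; it is now spread over the 5 remaining unopened lockers.
P(win by switching) = (6/7) · (1/5) = 6/35.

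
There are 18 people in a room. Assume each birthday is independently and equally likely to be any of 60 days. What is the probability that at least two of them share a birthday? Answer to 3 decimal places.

It's easier to compute the probability that all 18 are distinct.
P(all distinct) = 60/60 · 59/60 · ··· · 43/60 ≈ 0.058.
So the probability of at least one match is 1 − 0.058 = 0.942.

0.942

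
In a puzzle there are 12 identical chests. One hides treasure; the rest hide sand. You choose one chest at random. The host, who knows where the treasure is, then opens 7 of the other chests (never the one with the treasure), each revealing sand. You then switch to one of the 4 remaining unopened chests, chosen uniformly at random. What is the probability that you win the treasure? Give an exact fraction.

Your original chest holds the treasure with probability 1/12, so the other 11 collectively hold it with probability 11/12.
The host can always find 7 empty chests to open, so the reveals don't change that 11/12; it is now spread over the 4 remaining unopened chests.
P(win by switching) = (11/12) · (1/4) = 11/48.

11/48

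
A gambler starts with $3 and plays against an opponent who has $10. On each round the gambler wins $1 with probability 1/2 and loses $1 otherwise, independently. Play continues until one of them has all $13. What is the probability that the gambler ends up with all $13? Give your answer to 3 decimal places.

With a fair step, P(i) = ½P(i−1) + ½P(i+1) with P(0)=0, P(13)=1 has the linear solution P(i) = i/13.
P(3) = 3/13 ≈ 0.231.

0.231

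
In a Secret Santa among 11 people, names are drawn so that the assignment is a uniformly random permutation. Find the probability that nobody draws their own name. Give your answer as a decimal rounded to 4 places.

This is the derangement probability: permutations of 11 with no fixed point.
D(11) = 11! · (1 − 1/1! + 1/2! − ··· + (−1)^11/11!) = 14684570.
P = 14684570/39916800 = 1468457/3991680 ≈ 0.3679.

0.3679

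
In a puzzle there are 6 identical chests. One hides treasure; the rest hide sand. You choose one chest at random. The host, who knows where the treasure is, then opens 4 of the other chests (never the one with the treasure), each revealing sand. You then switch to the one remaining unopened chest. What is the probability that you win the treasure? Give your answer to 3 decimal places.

Your original chest holds the treasure with probability 1/6, so the other 5 collectively hold it with probability 5/6.
The host can always find 4 empty chests to open, so the reveals don't change that 5/6; it is now spread over the 1 remaining unopened chest.
P(win by switching) = (5/6) · (1/1) = 5/6 ≈ 0.833.

0.833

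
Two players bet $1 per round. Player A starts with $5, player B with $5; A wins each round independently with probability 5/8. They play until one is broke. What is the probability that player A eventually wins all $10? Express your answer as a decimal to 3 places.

Let r = q/p = (3/8)/(5/8) = 3/5. The recurrence P(i) = p·P(i+1) + q·P(i−1) with P(0)=0, P(10)=1 gives P(i) = (1 − r^i)/(1 − r^10).
P(5) = (1 − (3/5)^5) / (1 − (3/5)^10) = 3125/3368 ≈ 0.928.

0.928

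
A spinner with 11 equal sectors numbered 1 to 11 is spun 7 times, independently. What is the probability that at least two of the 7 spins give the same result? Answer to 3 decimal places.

P(all 7 different) = 11/11 · 10/11 · ··· · 5/11 ≈ 0.085.
P(at least two equal) = 1 − 0.085 = 0.915.

0.915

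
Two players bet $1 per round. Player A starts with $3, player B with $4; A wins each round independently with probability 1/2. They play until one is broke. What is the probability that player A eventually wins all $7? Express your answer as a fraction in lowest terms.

3/7

With a fair step, P(i) = ½P(i−1) + ½P(i+1) with P(0)=0, P(7)=1 has the linear solution P(i) = i/7.
P(3) = 3/7.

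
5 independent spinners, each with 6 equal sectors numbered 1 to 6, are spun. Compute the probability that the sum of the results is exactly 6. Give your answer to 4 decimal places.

There are 6^5 = 7776 equally likely outcomes.
The number of ordered 5-tuples from {1,…,6} summing to 6 is 5.
P(sum = 6) = 5/7776 ≈ 0.0006.

0.0006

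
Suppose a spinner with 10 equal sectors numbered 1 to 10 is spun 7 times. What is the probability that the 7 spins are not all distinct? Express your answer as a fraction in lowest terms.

P(all 7 different) = 10/10 · 9/10 · ··· · 4/10 = 189/3125.
P(at least two equal) = 1 − 189/3125 = 2936/3125.

2936/3125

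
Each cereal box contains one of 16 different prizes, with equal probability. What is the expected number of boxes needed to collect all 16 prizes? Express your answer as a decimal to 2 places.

54.09

After i distinct types are collected, each trial gives a new one with probability (16−i)/16, so the expected wait for the next new type is 16/(16−i).
E = 16/16 + 16/15 + 16/14 + 16/13 + 16/12 + 16/11 + 16/10 + 16/9 + 16/8 + 16/7 + 16/6 + 16/5 + 16/4 + 16/3 + 16/2 + 16/1 = 2436559/45045 ≈ 54.09.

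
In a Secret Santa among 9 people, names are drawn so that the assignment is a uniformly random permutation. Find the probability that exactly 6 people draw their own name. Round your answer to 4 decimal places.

Choose which 6 of the 9 are fixed: C(9,6) = 84 ways.
The remaining 3 must have no fixed point: D(3) = 2.
P = 84·2/362880 = 1/2160 ≈ 0.0005.

0.0005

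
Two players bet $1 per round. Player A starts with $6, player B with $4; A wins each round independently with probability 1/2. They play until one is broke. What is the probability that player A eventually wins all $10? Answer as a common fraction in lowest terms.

With a fair step, P(i) = ½P(i−1) + ½P(i+1) with P(0)=0, P(10)=1 has the linear solution P(i) = i/10.
P(6) = 6/10 = 3/5.

3/5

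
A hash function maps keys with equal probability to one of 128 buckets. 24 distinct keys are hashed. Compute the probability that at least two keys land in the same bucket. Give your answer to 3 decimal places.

It's easier to compute the probability that all 24 are distinct.
P(all distinct) = 128/128 · 127/128 · ··· · 105/128 ≈ 0.100.
So the probability of at least one match is 1 − 0.100 = 0.900.

0.900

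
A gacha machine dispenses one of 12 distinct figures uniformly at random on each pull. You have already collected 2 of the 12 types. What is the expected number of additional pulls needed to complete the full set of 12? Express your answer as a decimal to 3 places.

35.148

Starting from 2 distinct types, each trial gives a new one with probability (12−i)/12 when i types are held, so the wait for the next new type is 12/(12−i).
E = 12/10 + 12/9 + 12/8 + 12/7 + 12/6 + 12/5 + 12/4 + 12/3 + 12/2 + 12/1 = 7381/210 ≈ 35.148.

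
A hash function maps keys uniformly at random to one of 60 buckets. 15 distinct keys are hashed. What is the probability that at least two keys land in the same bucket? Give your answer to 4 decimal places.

0.8521

It's easier to compute the probability that all 15 are distinct.
P(all distinct) = 60/60 · 59/60 · ··· · 46/60 ≈ 0.1479.
So the probability of at least one match is 1 − 0.1479 = 0.8521.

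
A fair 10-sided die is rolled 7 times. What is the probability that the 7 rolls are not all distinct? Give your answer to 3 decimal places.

P(all 7 different) = 10/10 · 9/10 · ··· · 4/10 ≈ 0.060.
P(at least two equal) = 1 − 0.060 = 0.940.

0.940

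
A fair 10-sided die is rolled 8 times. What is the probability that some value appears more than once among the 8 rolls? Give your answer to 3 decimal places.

0.982

P(all 8 different) = 10/10 · 9/10 · ··· · 3/10 ≈ 0.018.
P(at least two equal) = 1 − 0.018 = 0.982.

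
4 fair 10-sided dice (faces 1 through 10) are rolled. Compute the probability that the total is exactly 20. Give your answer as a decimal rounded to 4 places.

There are 10^4 = 10000 equally likely outcomes.
The number of ordered 4-tuples from {1,…,10} summing to 20 is 633.
P(sum = 20) = 633/10000 ≈ 0.0633.

0.0633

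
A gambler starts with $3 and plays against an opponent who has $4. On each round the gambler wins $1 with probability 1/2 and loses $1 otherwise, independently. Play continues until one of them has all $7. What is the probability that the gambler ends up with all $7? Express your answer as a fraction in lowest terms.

3/7

With a fair step, P(i) = ½P(i−1) + ½P(i+1) with P(0)=0, P(7)=1 has the linear solution P(i) = i/7.
P(3) = 3/7.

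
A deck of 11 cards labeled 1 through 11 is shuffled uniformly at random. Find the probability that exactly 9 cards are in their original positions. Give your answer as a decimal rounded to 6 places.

0.000001

Choose which 9 of the 11 are fixed: C(11,9) = 55 ways.
The remaining 2 must have no fixed point: D(2) = 1.
P = 55·1/39916800 = 1/725760 ≈ 0.000001.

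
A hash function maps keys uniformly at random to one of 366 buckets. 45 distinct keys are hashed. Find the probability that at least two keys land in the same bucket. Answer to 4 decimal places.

0.9405

It's easier to compute the probability that all 45 are distinct.
P(all distinct) = 366/366 · 365/366 · ··· · 322/366 ≈ 0.0595.
So the probability of at least one match is 1 − 0.0595 = 0.9405.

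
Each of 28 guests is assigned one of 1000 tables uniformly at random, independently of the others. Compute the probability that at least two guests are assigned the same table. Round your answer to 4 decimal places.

It's easier to compute the probability that all 28 are distinct.
P(all distinct) = 1000/1000 · 999/1000 · ··· · 973/1000 ≈ 0.6828.
So the probability of at least one match is 1 − 0.6828 = 0.3172.

0.3172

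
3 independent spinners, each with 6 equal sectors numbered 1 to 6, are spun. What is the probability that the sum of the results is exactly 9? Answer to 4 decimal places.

0.1157

There are 6^3 = 216 equally likely outcomes.
The number of ordered 3-tuples from {1,…,6} summing to 9 is 25.
P(sum = 9) = 25/216 ≈ 0.1157.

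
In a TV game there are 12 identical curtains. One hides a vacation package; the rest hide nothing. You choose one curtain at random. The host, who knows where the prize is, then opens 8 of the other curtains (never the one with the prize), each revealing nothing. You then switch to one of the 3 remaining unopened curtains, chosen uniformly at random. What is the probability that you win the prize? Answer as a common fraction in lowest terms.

Your original curtain holds the prize with probability 1/12, so the other 11 collectively hold it with probability 11/12.
The host can always find 8 empty curtains to open, so the reveals don't change that 11/12; it is now spread over the 3 remaining unopened curtains.
P(win by switching) = (11/12) · (1/3) = 11/36.

11/36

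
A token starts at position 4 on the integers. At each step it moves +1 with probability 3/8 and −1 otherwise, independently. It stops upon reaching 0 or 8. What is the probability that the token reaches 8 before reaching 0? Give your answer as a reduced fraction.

81/706

Let r = q/p = (5/8)/(3/8) = 5/3. The recurrence P(i) = p·P(i+1) + q·P(i−1) with P(0)=0, P(8)=1 gives P(i) = (1 − r^i)/(1 − r^8).
P(4) = (1 − (5/3)^4) / (1 − (5/3)^8) = 81/706.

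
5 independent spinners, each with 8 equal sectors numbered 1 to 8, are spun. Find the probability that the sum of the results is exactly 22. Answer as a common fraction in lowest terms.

615/8192

There are 8^5 = 32768 equally likely outcomes.
The number of ordered 5-tuples from {1,…,8} summing to 22 is 2460.
P(sum = 22) = 2460/32768 = 615/8192.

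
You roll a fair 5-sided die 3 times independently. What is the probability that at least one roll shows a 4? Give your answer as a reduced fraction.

61/125

P(no roll shows a 4) = (4/5)^3 = 64/125.
P(at least one) = 1 − 64/125 = 61/125.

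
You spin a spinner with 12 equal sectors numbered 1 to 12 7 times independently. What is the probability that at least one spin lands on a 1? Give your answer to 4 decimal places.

P(no spin lands on a 1) = (11/12)^7 ≈ 0.5439.
P(at least one) = 1 − 0.5439 = 0.4561.

0.4561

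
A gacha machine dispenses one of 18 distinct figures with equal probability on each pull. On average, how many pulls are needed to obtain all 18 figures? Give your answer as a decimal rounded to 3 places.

After i distinct types are collected, each trial gives a new one with probability (18−i)/18, so the expected wait for the next new type is 18/(18−i).
E = 18/18 + 18/17 + 18/16 + 18/15 + 18/14 + 18/13 + 18/12 + 18/11 + 18/10 + 18/9 + 18/8 + 18/7 + 18/6 + 18/5 + 18/4 + 18/3 + 18/2 + 18/1 = 42822903/680680 ≈ 62.912.

62.912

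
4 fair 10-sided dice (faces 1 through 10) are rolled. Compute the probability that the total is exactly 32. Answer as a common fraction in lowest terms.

There are 10^4 = 10000 equally likely outcomes.
The number of ordered 4-tuples from {1,…,10} summing to 32 is 165.
P(sum = 32) = 165/10000 = 33/2000.

33/2000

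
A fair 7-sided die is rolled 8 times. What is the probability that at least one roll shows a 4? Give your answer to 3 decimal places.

P(no roll shows a 4) = (6/7)^8 ≈ 0.291.
P(at least one) = 1 − 0.291 = 0.709.

0.709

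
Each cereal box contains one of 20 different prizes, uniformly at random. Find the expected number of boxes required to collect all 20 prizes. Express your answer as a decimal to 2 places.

71.95

After i distinct types are collected, each trial gives a new one with probability (20−i)/20, so the expected wait for the next new type is 20/(20−i).
E = 20/20 + 20/19 + 20/18 + 20/17 + 20/16 + 20/15 + 20/14 + 20/13 + 20/12 + 20/11 + 20/10 + 20/9 + 20/8 + 20/7 + 20/6 + 20/5 + 20/4 + 20/3 + 20/2 + 20/1 = 279175675/3879876 ≈ 71.95.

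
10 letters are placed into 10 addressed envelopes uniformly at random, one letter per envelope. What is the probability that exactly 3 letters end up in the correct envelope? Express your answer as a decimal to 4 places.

0.0613

Choose which 3 of the 10 are fixed: C(10,3) = 120 ways.
The remaining 7 must have no fixed point: D(7) = 1854.
P = 120·1854/3628800 = 103/1680 ≈ 0.0613.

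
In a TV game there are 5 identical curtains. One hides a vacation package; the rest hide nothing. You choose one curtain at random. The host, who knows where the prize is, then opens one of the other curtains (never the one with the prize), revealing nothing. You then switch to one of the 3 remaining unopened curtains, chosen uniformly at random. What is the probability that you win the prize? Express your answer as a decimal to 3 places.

Your original curtain holds the prize with probability 1/5, so the other 4 collectively hold it with probability 4/5.
The host can always find an empty curtain to open, so this doesn't change that 4/5; it is now spread over the 3 remaining unopened curtains.
P(win by switching) = (4/5) · (1/3) = 4/15 ≈ 0.267.

0.267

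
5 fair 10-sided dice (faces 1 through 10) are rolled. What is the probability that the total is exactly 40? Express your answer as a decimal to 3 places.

There are 10^5 = 100000 equally likely outcomes.
The number of ordered 5-tuples from {1,…,10} summing to 40 is 996.
P(sum = 40) = 996/100000 = 249/25000 ≈ 0.010.

0.010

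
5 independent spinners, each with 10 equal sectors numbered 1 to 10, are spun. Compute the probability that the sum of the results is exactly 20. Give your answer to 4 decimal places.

0.0325

There are 10^5 = 100000 equally likely outcomes.
The number of ordered 5-tuples from {1,…,10} summing to 20 is 3246.
P(sum = 20) = 3246/100000 = 1623/50000 ≈ 0.0325.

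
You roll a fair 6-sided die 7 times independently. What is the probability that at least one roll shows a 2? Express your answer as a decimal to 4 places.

0.7209

P(no roll shows a 2) = (5/6)^7 ≈ 0.2791.
P(at least one) = 1 − 0.2791 = 0.7209.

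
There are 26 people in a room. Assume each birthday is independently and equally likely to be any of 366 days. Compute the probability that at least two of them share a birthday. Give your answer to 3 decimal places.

0.597

It's easier to compute the probability that all 26 are distinct.
P(all distinct) = 366/366 · 365/366 · ··· · 341/366 ≈ 0.403.
So the probability of at least one match is 1 − 0.403 = 0.597.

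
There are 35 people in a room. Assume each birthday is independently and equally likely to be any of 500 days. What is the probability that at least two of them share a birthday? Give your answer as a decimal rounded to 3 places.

It's easier to compute the probability that all 35 are distinct.
P(all distinct) = 500/500 · 499/500 · ··· · 466/500 ≈ 0.296.
So the probability of at least one match is 1 − 0.296 = 0.704.

0.704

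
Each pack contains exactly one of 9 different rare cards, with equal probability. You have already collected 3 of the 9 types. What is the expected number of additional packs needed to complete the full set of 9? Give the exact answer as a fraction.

Starting from 3 distinct types, each trial gives a new one with probability (9−i)/9 when i types are held, so the wait for the next new type is 9/(9−i).
E = 9/6 + 9/5 + 9/4 + 9/3 + 9/2 + 9/1 = 441/20.

441/20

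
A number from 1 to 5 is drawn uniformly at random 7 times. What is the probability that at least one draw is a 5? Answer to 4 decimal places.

P(no draw is a 5) = (4/5)^7 ≈ 0.2097.
P(at least one) = 1 − 0.2097 = 0.7903.

0.7903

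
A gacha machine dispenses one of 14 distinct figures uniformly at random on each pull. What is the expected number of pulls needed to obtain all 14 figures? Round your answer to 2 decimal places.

After i distinct types are collected, each trial gives a new one with probability (14−i)/14, so the expected wait for the next new type is 14/(14−i).
E = 14/14 + 14/13 + 14/12 + 14/11 + 14/10 + 14/9 + 14/8 + 14/7 + 14/6 + 14/5 + 14/4 + 14/3 + 14/2 + 14/1 = 1171733/25740 ≈ 45.52.

45.52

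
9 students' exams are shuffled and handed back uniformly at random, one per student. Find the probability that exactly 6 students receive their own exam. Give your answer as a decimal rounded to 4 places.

Choose which 6 of the 9 are fixed: C(9,6) = 84 ways.
The remaining 3 must have no fixed point: D(3) = 2.
P = 84·2/362880 = 1/2160 ≈ 0.0005.

0.0005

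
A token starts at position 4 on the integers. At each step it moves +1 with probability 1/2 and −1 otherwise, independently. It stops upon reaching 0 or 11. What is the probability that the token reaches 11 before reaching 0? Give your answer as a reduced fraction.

4/11

With a fair step, P(i) = ½P(i−1) + ½P(i+1) with P(0)=0, P(11)=1 has the linear solution P(i) = i/11.
P(4) = 4/11.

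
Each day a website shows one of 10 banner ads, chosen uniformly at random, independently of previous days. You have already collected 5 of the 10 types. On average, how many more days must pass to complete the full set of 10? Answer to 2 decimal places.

22.83

Starting from 5 distinct types, each trial gives a new one with probability (10−i)/10 when i types are held, so the wait for the next new type is 10/(10−i).
E = 10/5 + 10/4 + 10/3 + 10/2 + 10/1 = 137/6 ≈ 22.83.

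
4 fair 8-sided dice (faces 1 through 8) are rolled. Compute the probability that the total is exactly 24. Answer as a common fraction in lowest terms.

There are 8^4 = 4096 equally likely outcomes.
The number of ordered 4-tuples from {1,…,8} summing to 24 is 161.
P(sum = 24) = 161/4096.

161/4096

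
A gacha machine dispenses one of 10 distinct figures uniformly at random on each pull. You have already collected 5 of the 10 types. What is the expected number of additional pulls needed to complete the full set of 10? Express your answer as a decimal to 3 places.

22.833

Starting from 5 distinct types, each trial gives a new one with probability (10−i)/10 when i types are held, so the wait for the next new type is 10/(10−i).
E = 10/5 + 10/4 + 10/3 + 10/2 + 10/1 = 137/6 ≈ 22.833.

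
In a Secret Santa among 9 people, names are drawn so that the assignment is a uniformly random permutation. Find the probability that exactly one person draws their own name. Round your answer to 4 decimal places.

0.3679

Choose which one is fixed: C(9,1) = 9 ways.
The remaining 8 must have no fixed point: D(8) = 14833.
P = 9·14833/362880 = 2119/5760 ≈ 0.3679.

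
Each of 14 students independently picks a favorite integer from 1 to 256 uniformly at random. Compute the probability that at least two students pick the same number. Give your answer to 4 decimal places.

It's easier to compute the probability that all 14 are distinct.
P(all distinct) = 256/256 · 255/256 · ··· · 243/256 ≈ 0.6964.
So the probability of at least one match is 1 − 0.6964 = 0.3036.

0.3036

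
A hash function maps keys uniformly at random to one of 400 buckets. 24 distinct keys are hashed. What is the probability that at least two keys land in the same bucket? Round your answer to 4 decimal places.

0.5054

It's easier to compute the probability that all 24 are distinct.
P(all distinct) = 400/400 · 399/400 · ··· · 377/400 ≈ 0.4946.
So the probability of at least one match is 1 − 0.4946 = 0.5054.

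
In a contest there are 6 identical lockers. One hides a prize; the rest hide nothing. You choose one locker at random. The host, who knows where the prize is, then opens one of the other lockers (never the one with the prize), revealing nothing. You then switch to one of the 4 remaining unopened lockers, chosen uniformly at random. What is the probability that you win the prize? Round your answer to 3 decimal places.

Your original locker holds the prize with probability 1/6, so the other 5 collectively hold it with probability 5/6.
The host can always find an empty locker to open, so this doesn't change that 5/6; it is now spread over the 4 remaining unopened lockers.
P(win by switching) = (5/6) · (1/4) = 5/24 ≈ 0.208.

0.208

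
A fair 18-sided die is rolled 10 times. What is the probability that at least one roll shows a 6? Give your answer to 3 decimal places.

P(no roll shows a 6) = (17/18)^10 ≈ 0.565.
P(at least one) = 1 − 0.565 = 0.435.

0.435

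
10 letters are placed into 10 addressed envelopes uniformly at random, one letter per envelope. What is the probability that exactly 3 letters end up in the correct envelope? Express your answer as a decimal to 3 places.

0.061

Choose which 3 of the 10 are fixed: C(10,3) = 120 ways.
The remaining 7 must have no fixed point: D(7) = 1854.
P = 120·1854/3628800 = 103/1680 ≈ 0.061.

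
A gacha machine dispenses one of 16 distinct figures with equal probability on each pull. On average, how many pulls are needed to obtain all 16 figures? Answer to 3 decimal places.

54.092

After i distinct types are collected, each trial gives a new one with probability (16−i)/16, so the expected wait for the next new type is 16/(16−i).
E = 16/16 + 16/15 + 16/14 + 16/13 + 16/12 + 16/11 + 16/10 + 16/9 + 16/8 + 16/7 + 16/6 + 16/5 + 16/4 + 16/3 + 16/2 + 16/1 = 2436559/45045 ≈ 54.092.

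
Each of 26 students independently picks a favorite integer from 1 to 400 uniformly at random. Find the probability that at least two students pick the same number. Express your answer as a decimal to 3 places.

It's easier to compute the probability that all 26 are distinct.
P(all distinct) = 400/400 · 399/400 · ··· · 375/400 ≈ 0.436.
So the probability of at least one match is 1 − 0.436 = 0.564.

0.564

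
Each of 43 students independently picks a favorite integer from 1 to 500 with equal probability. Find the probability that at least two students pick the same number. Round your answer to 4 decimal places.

It's easier to compute the probability that all 43 are distinct.
P(all distinct) = 500/500 · 499/500 · ··· · 458/500 ≈ 0.1558.
So the probability of at least one match is 1 − 0.1558 = 0.8442.

0.8442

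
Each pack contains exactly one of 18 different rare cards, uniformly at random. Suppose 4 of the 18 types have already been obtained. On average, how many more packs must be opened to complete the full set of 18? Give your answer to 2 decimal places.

Starting from 4 distinct types, each trial gives a new one with probability (18−i)/18 when i types are held, so the wait for the next new type is 18/(18−i).
E = 18/14 + 18/13 + 18/12 + 18/11 + 18/10 + 18/9 + 18/8 + 18/7 + 18/6 + 18/5 + 18/4 + 18/3 + 18/2 + 18/1 = 1171733/20020 ≈ 58.53.

58.53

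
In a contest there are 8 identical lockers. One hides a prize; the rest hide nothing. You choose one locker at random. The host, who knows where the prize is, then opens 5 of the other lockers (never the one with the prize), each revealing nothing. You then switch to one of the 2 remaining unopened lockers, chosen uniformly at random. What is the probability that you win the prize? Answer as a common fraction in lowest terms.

7/16

Your original locker holds the prize with probability 1/8, so the other 7 collectively hold it with probability 7/8.
The host can always find 5 empty lockers to open, so the reveals don't change that 7/8; it is now spread over the 2 remaining unopened lockers.
P(win by switching) = (7/8) · (1/2) = 7/16.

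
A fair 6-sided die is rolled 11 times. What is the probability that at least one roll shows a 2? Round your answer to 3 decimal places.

P(no roll shows a 2) = (5/6)^11 ≈ 0.135.
P(at least one) = 1 − 0.135 = 0.865.

0.865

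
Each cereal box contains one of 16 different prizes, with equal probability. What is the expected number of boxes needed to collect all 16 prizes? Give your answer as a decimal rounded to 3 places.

54.092

After i distinct types are collected, each trial gives a new one with probability (16−i)/16, so the expected wait for the next new type is 16/(16−i).
E = 16/16 + 16/15 + 16/14 + 16/13 + 16/12 + 16/11 + 16/10 + 16/9 + 16/8 + 16/7 + 16/6 + 16/5 + 16/4 + 16/3 + 16/2 + 16/1 = 2436559/45045 ≈ 54.092.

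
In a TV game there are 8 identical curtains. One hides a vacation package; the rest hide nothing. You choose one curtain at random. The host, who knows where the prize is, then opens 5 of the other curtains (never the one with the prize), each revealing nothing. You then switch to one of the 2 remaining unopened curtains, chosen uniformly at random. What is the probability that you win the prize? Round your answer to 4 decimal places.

Your original curtain holds the prize with probability 1/8, so the other 7 collectively hold it with probability 7/8.
The host can always find 5 empty curtains to open, so the reveals don't change that 7/8; it is now spread over the 2 remaining unopened curtains.
P(win by switching) = (7/8) · (1/2) = 7/16 ≈ 0.4375.

0.4375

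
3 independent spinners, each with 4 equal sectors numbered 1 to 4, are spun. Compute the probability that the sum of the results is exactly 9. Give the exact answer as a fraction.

5/32

There are 4^3 = 64 equally likely outcomes.
The number of ordered 3-tuples from {1,…,4} summing to 9 is 10.
P(sum = 9) = 10/64 = 5/32.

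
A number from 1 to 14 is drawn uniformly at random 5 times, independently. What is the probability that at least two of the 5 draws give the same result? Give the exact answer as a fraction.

P(all 5 different) = 14/14 · 13/14 · ··· · 10/14 = 2145/4802.
P(at least two equal) = 1 − 2145/4802 = 2657/4802.

2657/4802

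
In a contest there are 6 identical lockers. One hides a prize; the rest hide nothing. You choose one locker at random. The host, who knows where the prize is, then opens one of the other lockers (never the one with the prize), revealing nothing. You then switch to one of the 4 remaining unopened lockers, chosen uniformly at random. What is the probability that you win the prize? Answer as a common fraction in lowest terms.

Your original locker holds the prize with probability 1/6, so the other 5 collectively hold it with probability 5/6.
The host can always find an empty locker to open, so this doesn't change that 5/6; it is now spread over the 4 remaining unopened lockers.
P(win by switching) = (5/6) · (1/4) = 5/24.

5/24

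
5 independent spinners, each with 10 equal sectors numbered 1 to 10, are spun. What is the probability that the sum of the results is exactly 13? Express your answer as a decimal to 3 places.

0.005

There are 10^5 = 100000 equally likely outcomes.
The number of ordered 5-tuples from {1,…,10} summing to 13 is 495.
P(sum = 13) = 495/100000 = 99/20000 ≈ 0.005.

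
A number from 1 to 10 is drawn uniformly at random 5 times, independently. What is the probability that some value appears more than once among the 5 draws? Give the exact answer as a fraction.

436/625

P(all 5 different) = 10/10 · 9/10 · ··· · 6/10 = 189/625.
P(at least two equal) = 1 − 189/625 = 436/625.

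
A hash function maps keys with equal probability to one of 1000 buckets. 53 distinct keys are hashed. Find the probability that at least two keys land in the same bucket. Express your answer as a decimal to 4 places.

0.7541

It's easier to compute the probability that all 53 are distinct.
P(all distinct) = 1000/1000 · 999/1000 · ··· · 948/1000 ≈ 0.2459.
So the probability of at least one match is 1 − 0.2459 = 0.7541.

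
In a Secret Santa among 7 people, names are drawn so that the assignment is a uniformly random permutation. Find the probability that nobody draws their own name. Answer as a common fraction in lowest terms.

This is the derangement probability: permutations of 7 with no fixed point.
D(7) = 7! · (1 − 1/1! + 1/2! − ··· + (−1)^7/7!) = 1854.
P = 1854/5040 = 103/280.

103/280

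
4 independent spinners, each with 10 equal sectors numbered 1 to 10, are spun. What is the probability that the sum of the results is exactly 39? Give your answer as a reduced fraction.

There are 10^4 = 10000 equally likely outcomes.
The number of ordered 4-tuples from {1,…,10} summing to 39 is 4.
P(sum = 39) = 4/10000 = 1/2500.

1/2500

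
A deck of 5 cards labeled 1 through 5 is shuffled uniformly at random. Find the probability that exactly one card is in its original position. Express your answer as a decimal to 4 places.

Choose which one is fixed: C(5,1) = 5 ways.
The remaining 4 must have no fixed point: D(4) = 9.
P = 5·9/120 = 3/8 ≈ 0.3750.

0.3750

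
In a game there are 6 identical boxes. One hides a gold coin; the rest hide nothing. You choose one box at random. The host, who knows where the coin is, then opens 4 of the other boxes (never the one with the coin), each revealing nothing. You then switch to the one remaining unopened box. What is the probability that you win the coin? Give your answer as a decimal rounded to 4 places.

0.8333

Your original box holds the coin with probability 1/6, so the other 5 collectively hold it with probability 5/6.
The host can always find 4 empty boxes to open, so the reveals don't change that 5/6; it is now spread over the 1 remaining unopened box.
P(win by switching) = (5/6) · (1/1) = 5/6 ≈ 0.8333.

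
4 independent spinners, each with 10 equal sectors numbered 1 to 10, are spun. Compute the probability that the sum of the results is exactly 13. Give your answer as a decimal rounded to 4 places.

There are 10^4 = 10000 equally likely outcomes.
The number of ordered 4-tuples from {1,…,10} summing to 13 is 220.
P(sum = 13) = 220/10000 = 11/500 ≈ 0.0220.

0.0220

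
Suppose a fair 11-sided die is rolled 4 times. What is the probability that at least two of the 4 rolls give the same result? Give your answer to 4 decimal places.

0.4591

P(all 4 different) = 11/11 · 10/11 · ··· · 8/11 ≈ 0.5409.
P(at least two equal) = 1 − 0.5409 = 0.4591.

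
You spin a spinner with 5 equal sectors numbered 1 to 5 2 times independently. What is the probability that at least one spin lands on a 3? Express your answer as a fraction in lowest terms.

P(no spin lands on a 3) = (4/5)^2 = 16/25.
P(at least one) = 1 − 16/25 = 9/25.

9/25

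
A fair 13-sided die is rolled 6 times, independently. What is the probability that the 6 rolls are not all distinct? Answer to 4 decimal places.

P(all 6 different) = 13/13 · 12/13 · ··· · 8/13 ≈ 0.2560.
P(at least two equal) = 1 − 0.2560 = 0.7440.

0.7440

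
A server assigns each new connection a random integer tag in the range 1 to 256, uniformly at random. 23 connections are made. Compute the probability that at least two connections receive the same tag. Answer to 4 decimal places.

It's easier to compute the probability that all 23 are distinct.
P(all distinct) = 256/256 · 255/256 · ··· · 234/256 ≈ 0.3611.
So the probability of at least one match is 1 − 0.3611 = 0.6389.

0.6389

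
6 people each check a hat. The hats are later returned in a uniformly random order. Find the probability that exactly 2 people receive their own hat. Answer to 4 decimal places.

Choose which 2 of the 6 are fixed: C(6,2) = 15 ways.
The remaining 4 must have no fixed point: D(4) = 9.
P = 15·9/720 = 3/16 ≈ 0.1875.

0.1875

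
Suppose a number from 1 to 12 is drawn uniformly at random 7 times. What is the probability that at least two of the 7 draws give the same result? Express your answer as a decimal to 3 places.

0.889

P(all 7 different) = 12/12 · 11/12 · ··· · 6/12 ≈ 0.111.
P(at least two equal) = 1 − 0.111 = 0.889.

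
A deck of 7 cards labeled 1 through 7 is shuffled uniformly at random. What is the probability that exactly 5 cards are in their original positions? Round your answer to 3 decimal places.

0.004

Choose which 5 of the 7 are fixed: C(7,5) = 21 ways.
The remaining 2 must have no fixed point: D(2) = 1.
P = 21·1/5040 = 1/240 ≈ 0.004.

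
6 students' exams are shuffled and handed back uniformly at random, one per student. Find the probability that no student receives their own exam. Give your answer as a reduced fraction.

53/144

This is the derangement probability: permutations of 6 with no fixed point.
D(6) = 6! · (1 − 1/1! + 1/2! − ··· + (−1)^6/6!) = 265.
P = 265/720 = 53/144.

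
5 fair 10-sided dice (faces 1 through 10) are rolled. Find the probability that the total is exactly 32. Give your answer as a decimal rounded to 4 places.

0.0484

There are 10^5 = 100000 equally likely outcomes.
The number of ordered 5-tuples from {1,…,10} summing to 32 is 4840.
P(sum = 32) = 4840/100000 = 121/2500 ≈ 0.0484.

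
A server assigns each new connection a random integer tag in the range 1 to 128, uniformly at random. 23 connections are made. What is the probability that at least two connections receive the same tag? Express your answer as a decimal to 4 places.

It's easier to compute the probability that all 23 are distinct.
P(all distinct) = 128/128 · 127/128 · ··· · 106/128 ≈ 0.1220.
So the probability of at least one match is 1 − 0.1220 = 0.8780.

0.8780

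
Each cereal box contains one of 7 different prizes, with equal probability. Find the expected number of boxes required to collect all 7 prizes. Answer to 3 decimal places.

18.150

After i distinct types are collected, each trial gives a new one with probability (7−i)/7, so the expected wait for the next new type is 7/(7−i).
E = 7/7 + 7/6 + 7/5 + 7/4 + 7/3 + 7/2 + 7/1 = 363/20 ≈ 18.150.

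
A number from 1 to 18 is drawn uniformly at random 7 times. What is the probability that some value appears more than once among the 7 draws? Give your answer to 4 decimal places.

P(all 7 different) = 18/18 · 17/18 · ··· · 12/18 ≈ 0.2620.
P(at least two equal) = 1 − 0.2620 = 0.7380.

0.7380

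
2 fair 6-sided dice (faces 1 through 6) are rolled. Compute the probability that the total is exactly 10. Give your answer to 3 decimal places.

0.083

There are 6^2 = 36 equally likely outcomes.
The number of ordered 2-tuples from {1,…,6} summing to 10 is 3.
P(sum = 10) = 3/36 = 1/12 ≈ 0.083.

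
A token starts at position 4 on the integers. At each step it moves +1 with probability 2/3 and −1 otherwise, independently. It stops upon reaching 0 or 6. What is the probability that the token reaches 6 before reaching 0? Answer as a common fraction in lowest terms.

Let r = q/p = (1/3)/(2/3) = 1/2. The recurrence P(i) = p·P(i+1) + q·P(i−1) with P(0)=0, P(6)=1 gives P(i) = (1 − r^i)/(1 − r^6).
P(4) = (1 − (1/2)^4) / (1 − (1/2)^6) = 20/21.

20/21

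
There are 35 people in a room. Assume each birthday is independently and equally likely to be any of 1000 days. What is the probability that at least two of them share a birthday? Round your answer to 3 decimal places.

0.452

It's easier to compute the probability that all 35 are distinct.
P(all distinct) = 1000/1000 · 999/1000 · ··· · 966/1000 ≈ 0.548.
So the probability of at least one match is 1 − 0.548 = 0.452.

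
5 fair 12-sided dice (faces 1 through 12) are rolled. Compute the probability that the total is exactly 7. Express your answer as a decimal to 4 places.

0.0001

There are 12^5 = 248832 equally likely outcomes.
The number of ordered 5-tuples from {1,…,12} summing to 7 is 15.
P(sum = 7) = 15/248832 = 5/82944 ≈ 0.0001.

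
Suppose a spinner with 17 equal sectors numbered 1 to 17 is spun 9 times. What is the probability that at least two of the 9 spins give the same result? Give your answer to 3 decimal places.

0.926

P(all 9 different) = 17/17 · 16/17 · ··· · 9/17 ≈ 0.074.
P(at least two equal) = 1 − 0.074 = 0.926.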